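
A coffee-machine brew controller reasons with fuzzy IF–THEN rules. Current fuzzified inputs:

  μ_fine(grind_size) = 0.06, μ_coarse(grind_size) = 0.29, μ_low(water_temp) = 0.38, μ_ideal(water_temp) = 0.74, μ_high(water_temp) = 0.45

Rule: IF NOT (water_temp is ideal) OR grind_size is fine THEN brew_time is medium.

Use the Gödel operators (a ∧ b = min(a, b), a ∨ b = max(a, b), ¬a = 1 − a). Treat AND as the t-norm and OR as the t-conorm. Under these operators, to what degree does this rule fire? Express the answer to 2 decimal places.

firing strength: ¬ideal=1−0.74=0.26, fine=0.06; OR[max(a, b)] → w = 0.26

0.26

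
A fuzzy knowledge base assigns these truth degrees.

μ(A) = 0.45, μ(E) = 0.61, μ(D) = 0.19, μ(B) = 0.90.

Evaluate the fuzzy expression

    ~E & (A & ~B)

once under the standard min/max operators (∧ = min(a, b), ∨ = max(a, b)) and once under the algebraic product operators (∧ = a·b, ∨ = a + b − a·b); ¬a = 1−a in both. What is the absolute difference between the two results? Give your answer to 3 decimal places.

Under standard min/max:
  ~E = 1 − 0.61 = 0.39
  ~B = 1 − 0.90 = 0.10
  A & ~B = min(a, b) on (0.45, 0.10) = 0.10
  ~E & (A & ~B) = min(a, b) on (0.39, 0.10) = 0.10
  → value = 0.1000
Under algebraic product:
  ~E = 1 − 0.6100 = 0.3900
  ~B = 1 − 0.9000 = 0.1000
  A & ~B = a·b on (0.4500, 0.1000) = 0.0450
  ~E & (A & ~B) = a·b on (0.3900, 0.0450) = 0.0175
  → value = 0.0175
|0.1000 − 0.0175| = 0.082

0.082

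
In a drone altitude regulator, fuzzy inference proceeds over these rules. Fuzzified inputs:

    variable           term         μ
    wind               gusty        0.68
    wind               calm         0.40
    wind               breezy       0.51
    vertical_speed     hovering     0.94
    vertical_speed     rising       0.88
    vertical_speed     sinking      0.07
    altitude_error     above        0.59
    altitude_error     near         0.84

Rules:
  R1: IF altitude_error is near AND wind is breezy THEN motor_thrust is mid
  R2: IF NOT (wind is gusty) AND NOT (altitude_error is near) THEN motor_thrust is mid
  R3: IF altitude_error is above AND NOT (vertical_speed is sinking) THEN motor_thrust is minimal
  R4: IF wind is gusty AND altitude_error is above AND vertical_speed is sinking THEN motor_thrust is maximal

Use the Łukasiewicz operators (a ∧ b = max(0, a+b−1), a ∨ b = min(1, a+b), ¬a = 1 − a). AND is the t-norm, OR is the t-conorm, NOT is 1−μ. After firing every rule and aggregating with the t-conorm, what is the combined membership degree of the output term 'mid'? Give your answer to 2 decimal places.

0.35

R1: near=0.84, breezy=0.51; AND[max(0, a+b−1)] → w = 0.35
R2: ¬gusty=1−0.68=0.32, ¬near=1−0.84=0.16; AND[max(0, a+b−1)] → w = 0.00
R3: above=0.59, ¬sinking=1−0.07=0.93; AND[max(0, a+b−1)] → w = 0.52
R4: gusty=0.68, above=0.59, sinking=0.07; AND[max(0, a+b−1)] → w = 0.00
Rules with consequent 'mid': {R1, R2} → strengths 0.35, 0.00
Aggregate via t-conorm [min(1, a+b)]: 0.35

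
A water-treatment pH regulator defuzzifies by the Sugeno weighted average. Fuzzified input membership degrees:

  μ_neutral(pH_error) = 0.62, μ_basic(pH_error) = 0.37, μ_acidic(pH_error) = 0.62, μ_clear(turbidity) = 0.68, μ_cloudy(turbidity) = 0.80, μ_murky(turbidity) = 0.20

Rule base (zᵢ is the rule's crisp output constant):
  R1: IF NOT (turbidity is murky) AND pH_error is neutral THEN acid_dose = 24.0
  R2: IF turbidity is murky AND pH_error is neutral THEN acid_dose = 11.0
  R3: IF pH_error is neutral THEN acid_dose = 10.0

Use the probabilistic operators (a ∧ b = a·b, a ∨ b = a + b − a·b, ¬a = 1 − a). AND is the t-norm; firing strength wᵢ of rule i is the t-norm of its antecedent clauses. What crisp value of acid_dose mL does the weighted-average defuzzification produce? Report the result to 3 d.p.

R1 (z=24.0): ¬murky=1−0.20=0.80, neutral=0.62; AND[a·b] → w = 0.4960
R2 (z=11.0): murky=0.20, neutral=0.62; AND[a·b] → w = 0.1240
R3 (z=10.0): neutral=0.62 → w = 0.6200
Weighted average = (0.4960·24.0 + 0.1240·11.0 + 0.6200·10.0) / (0.4960 + 0.1240 + 0.6200)
  = 19.4680 / 1.2400 = 15.700

15.700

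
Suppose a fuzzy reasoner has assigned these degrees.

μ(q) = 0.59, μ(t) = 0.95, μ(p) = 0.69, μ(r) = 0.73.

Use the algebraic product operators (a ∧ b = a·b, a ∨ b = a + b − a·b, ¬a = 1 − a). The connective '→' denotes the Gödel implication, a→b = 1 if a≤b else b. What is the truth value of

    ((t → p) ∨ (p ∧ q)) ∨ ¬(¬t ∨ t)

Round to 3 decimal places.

0.825

t → p  [Gödel: 1 if a≤b else b] with a=0.9500, b=0.6900 → 0.6900
p ∧ q = a·b on (0.6900, 0.5900) = 0.4071
(t → p) ∨ (p ∧ q) = a + b − a·b on (0.6900, 0.4071) = 0.8162
¬t = 1 − 0.9500 = 0.0500
¬t ∨ t = a + b − a·b on (0.0500, 0.9500) = 0.9525
¬(¬t ∨ t) = 1 − 0.9525 = 0.0475
((t → p) ∨ (p ∧ q)) ∨ ¬(¬t ∨ t) = a + b − a·b on (0.8162, 0.0475) = 0.8249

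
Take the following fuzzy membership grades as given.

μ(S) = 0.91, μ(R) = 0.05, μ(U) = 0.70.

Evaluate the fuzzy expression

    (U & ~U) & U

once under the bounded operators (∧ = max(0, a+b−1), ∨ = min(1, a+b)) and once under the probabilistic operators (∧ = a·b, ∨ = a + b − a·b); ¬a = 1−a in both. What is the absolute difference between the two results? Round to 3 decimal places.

Under bounded:
  ~U = 1 − 0.70 = 0.30
  U & ~U = max(0, a+b−1) on (0.70, 0.30) = 0.00
  (U & ~U) & U = max(0, a+b−1) on (0.00, 0.70) = 0.00
  → value = 0.0000
Under probabilistic:
  ~U = 1 − 0.7000 = 0.3000
  U & ~U = a·b on (0.7000, 0.3000) = 0.2100
  (U & ~U) & U = a·b on (0.2100, 0.7000) = 0.1470
  → value = 0.1470
|0.0000 − 0.1470| = 0.147

0.147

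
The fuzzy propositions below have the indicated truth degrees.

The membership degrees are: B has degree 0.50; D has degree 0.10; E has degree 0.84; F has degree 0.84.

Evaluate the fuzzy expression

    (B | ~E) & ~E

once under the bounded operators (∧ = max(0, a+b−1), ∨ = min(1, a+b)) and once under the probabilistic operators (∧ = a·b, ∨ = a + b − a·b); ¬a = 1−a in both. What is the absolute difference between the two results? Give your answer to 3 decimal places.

Under bounded:
  ~E = 1 − 0.84 = 0.16
  B | ~E = min(1, a+b) on (0.50, 0.16) = 0.66
  ~E = 1 − 0.84 = 0.16
  (B | ~E) & ~E = max(0, a+b−1) on (0.66, 0.16) = 0.00
  → value = 0.0000
Under probabilistic:
  ~E = 1 − 0.8400 = 0.1600
  B | ~E = a + b − a·b on (0.5000, 0.1600) = 0.5800
  ~E = 1 − 0.8400 = 0.1600
  (B | ~E) & ~E = a·b on (0.5800, 0.1600) = 0.0928
  → value = 0.0928
|0.0000 − 0.0928| = 0.093

0.093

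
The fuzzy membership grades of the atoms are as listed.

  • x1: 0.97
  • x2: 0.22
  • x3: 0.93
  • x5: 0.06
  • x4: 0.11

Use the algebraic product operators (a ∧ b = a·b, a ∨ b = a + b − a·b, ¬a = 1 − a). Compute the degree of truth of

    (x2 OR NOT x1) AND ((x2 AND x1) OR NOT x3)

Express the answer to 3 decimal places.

NOT x1 = 1 − 0.9700 = 0.0300
x2 OR NOT x1 = a + b − a·b on (0.2200, 0.0300) = 0.2434
x2 AND x1 = a·b on (0.2200, 0.9700) = 0.2134
NOT x3 = 1 − 0.9300 = 0.0700
(x2 AND x1) OR NOT x3 = a + b − a·b on (0.2134, 0.0700) = 0.2685
(x2 OR NOT x1) AND ((x2 AND x1) OR NOT x3) = a·b on (0.2434, 0.2685) = 0.0653

0.065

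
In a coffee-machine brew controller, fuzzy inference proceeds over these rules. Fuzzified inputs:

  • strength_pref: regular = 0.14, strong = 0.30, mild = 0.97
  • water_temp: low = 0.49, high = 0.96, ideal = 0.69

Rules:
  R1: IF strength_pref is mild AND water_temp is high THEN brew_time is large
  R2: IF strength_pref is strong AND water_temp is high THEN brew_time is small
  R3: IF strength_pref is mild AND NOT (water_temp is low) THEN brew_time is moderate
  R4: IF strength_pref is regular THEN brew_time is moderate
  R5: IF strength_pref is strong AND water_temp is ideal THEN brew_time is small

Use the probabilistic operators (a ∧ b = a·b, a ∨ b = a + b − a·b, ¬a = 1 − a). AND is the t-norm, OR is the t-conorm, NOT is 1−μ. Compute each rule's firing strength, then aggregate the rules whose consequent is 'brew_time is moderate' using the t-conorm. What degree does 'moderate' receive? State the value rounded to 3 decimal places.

0.565

R1: mild=0.97, high=0.96; AND[a·b] → w = 0.9312
R2: strong=0.30, high=0.96; AND[a·b] → w = 0.2880
R3: mild=0.97, ¬low=1−0.49=0.51; AND[a·b] → w = 0.4947
R4: regular=0.14 → w = 0.1400
R5: strong=0.30, ideal=0.69; AND[a·b] → w = 0.2070
Rules with consequent 'moderate': {R3, R4} → strengths 0.4947, 0.1400
Aggregate via t-conorm [a + b − a·b]: 0.5654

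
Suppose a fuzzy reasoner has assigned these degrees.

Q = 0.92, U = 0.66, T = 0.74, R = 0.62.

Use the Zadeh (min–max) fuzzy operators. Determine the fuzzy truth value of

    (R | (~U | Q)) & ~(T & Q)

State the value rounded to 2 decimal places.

~U = 1 − 0.66 = 0.34
~U | Q = max(a, b) on (0.34, 0.92) = 0.92
R | (~U | Q) = max(a, b) on (0.62, 0.92) = 0.92
T & Q = min(a, b) on (0.74, 0.92) = 0.74
~(T & Q) = 1 − 0.74 = 0.26
(R | (~U | Q)) & ~(T & Q) = min(a, b) on (0.92, 0.26) = 0.26

0.26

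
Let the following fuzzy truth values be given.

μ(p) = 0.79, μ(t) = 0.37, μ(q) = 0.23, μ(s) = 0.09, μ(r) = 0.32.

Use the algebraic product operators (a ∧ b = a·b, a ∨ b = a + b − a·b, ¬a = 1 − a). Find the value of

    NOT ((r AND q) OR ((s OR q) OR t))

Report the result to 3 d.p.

0.409

r AND q = a·b on (0.3200, 0.2300) = 0.0736
s OR q = a + b − a·b on (0.0900, 0.2300) = 0.2993
(s OR q) OR t = a + b − a·b on (0.2993, 0.3700) = 0.5586
(r AND q) OR ((s OR q) OR t) = a + b − a·b on (0.0736, 0.5586) = 0.5910
NOT ((r AND q) OR ((s OR q) OR t)) = 1 − 0.5910 = 0.4090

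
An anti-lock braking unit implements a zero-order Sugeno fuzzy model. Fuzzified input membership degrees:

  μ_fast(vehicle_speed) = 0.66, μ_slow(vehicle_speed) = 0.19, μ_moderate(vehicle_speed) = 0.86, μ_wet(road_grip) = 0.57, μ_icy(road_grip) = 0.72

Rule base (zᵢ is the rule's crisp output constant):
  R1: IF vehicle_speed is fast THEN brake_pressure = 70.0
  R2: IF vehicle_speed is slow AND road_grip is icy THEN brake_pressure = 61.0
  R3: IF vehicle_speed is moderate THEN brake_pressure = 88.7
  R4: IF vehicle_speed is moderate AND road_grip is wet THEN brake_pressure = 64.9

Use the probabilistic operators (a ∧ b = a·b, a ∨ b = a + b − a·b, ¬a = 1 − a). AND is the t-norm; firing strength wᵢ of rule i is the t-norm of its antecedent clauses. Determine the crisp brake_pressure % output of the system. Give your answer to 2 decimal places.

R1 (z=70.0): fast=0.66 → w = 0.6600
R2 (z=61.0): slow=0.19, icy=0.72; AND[a·b] → w = 0.1368
R3 (z=88.7): moderate=0.86 → w = 0.8600
R4 (z=64.9): moderate=0.86, wet=0.57; AND[a·b] → w = 0.4902
Weighted average = (0.6600·70.0 + 0.1368·61.0 + 0.8600·88.7 + 0.4902·64.9) / (0.6600 + 0.1368 + 0.8600 + 0.4902)
  = 162.6408 / 2.1470 = 75.75

75.75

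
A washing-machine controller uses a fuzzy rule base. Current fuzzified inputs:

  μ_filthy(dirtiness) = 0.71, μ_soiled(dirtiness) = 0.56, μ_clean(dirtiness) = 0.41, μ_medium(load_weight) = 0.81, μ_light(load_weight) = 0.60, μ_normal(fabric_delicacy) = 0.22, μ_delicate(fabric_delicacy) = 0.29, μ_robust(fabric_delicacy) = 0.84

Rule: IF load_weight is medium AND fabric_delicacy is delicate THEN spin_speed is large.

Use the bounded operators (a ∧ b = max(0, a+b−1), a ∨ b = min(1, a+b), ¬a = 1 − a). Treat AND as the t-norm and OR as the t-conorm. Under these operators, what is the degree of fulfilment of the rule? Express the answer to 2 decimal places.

0.10

firing strength: medium=0.81, delicate=0.29; AND[max(0, a+b−1)] → w = 0.10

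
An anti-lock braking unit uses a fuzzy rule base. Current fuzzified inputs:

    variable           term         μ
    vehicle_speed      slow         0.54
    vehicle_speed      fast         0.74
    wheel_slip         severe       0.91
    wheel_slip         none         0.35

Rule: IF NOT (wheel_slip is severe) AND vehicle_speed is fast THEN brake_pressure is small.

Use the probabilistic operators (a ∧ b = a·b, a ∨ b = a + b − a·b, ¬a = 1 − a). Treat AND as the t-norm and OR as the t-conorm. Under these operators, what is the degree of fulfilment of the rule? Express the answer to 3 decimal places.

firing strength: ¬severe=1−0.91=0.09, fast=0.74; AND[a·b] → w = 0.0666

0.067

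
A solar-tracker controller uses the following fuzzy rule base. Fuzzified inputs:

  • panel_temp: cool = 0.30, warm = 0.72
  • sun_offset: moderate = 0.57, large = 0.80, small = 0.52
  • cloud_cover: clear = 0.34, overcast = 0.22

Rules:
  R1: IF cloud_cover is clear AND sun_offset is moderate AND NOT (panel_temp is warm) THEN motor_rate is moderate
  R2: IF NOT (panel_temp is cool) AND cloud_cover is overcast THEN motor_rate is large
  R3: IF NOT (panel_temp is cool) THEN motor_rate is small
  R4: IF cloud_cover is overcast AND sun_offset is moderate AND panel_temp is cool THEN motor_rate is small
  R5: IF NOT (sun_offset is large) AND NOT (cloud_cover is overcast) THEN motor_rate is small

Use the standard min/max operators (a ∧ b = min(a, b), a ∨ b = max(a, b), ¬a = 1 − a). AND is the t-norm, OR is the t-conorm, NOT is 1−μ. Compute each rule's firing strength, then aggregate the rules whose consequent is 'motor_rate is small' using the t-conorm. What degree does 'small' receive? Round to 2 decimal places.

R1: clear=0.34, moderate=0.57, ¬warm=1−0.72=0.28; AND[min(a, b)] → w = 0.28
R2: ¬cool=1−0.30=0.70, overcast=0.22; AND[min(a, b)] → w = 0.22
R3: ¬cool=1−0.30=0.70 → w = 0.70
R4: overcast=0.22, moderate=0.57, cool=0.30; AND[min(a, b)] → w = 0.22
R5: ¬large=1−0.80=0.20, ¬overcast=1−0.22=0.78; AND[min(a, b)] → w = 0.20
Rules with consequent 'small': {R3, R4, R5} → strengths 0.70, 0.22, 0.20
Aggregate via t-conorm [max(a, b)]: 0.70

0.70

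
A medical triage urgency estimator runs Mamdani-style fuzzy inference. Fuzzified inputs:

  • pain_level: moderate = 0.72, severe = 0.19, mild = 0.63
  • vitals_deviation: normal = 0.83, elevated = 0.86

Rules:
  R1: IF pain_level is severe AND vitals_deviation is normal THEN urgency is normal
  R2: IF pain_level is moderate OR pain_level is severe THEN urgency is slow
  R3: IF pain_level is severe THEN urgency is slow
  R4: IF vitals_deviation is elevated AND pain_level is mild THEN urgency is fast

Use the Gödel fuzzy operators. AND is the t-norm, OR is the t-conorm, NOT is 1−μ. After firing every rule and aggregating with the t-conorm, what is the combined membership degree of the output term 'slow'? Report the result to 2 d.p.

R1: severe=0.19, normal=0.83; AND[min(a, b)] → w = 0.19
R2: moderate=0.72, severe=0.19; OR[max(a, b)] → w = 0.72
R3: severe=0.19 → w = 0.19
R4: elevated=0.86, mild=0.63; AND[min(a, b)] → w = 0.63
Rules with consequent 'slow': {R2, R3} → strengths 0.72, 0.19
Aggregate via t-conorm [max(a, b)]: 0.72

0.72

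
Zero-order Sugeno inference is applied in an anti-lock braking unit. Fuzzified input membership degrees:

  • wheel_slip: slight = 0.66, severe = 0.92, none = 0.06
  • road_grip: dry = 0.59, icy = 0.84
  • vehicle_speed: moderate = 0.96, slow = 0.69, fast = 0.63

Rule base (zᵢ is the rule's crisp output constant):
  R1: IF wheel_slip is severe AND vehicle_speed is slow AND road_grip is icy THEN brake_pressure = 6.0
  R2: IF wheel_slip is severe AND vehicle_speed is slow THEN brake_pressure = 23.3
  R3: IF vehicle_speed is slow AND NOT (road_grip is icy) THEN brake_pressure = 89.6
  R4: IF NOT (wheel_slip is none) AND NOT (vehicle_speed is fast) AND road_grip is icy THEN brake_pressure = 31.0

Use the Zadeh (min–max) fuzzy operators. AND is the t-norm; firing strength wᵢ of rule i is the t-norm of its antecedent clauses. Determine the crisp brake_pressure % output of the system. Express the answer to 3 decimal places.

24.096

R1 (z=6.0): severe=0.92, slow=0.69, icy=0.84; AND[min(a, b)] → w = 0.69
R2 (z=23.3): severe=0.92, slow=0.69; AND[min(a, b)] → w = 0.69
R3 (z=89.6): slow=0.69, ¬icy=1−0.84=0.16; AND[min(a, b)] → w = 0.16
R4 (z=31.0): ¬none=1−0.06=0.94, ¬fast=1−0.63=0.37, icy=0.84; AND[min(a, b)] → w = 0.37
Weighted average = (0.69·6.0 + 0.69·23.3 + 0.16·89.6 + 0.37·31.0) / (0.69 + 0.69 + 0.16 + 0.37)
  = 46.0230 / 1.9100 = 24.096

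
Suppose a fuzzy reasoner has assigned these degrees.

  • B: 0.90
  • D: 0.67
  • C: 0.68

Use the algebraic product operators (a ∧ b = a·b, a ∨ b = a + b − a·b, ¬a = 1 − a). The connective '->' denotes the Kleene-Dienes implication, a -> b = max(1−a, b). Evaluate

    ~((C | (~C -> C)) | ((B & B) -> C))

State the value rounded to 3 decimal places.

~C = 1 − 0.6800 = 0.3200
~C -> C  [Kleene-Dienes: max(1−a, b)] with a=0.3200, b=0.6800 → 0.6800
C | (~C -> C) = a + b − a·b on (0.6800, 0.6800) = 0.8976
B & B = a·b on (0.9000, 0.9000) = 0.8100
(B & B) -> C  [Kleene-Dienes: max(1−a, b)] with a=0.8100, b=0.6800 → 0.6800
(C | (~C -> C)) | ((B & B) -> C) = a + b − a·b on (0.8976, 0.6800) = 0.9672
~((C | (~C -> C)) | ((B & B) -> C)) = 1 − 0.9672 = 0.0328

0.033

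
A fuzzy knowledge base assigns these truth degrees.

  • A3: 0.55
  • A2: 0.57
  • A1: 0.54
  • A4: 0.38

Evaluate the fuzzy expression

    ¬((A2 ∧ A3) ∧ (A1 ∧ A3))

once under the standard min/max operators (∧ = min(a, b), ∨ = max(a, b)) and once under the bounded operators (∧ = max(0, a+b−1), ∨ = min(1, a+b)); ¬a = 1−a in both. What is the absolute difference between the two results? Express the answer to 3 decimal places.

Under standard min/max:
  A2 ∧ A3 = min(a, b) on (0.57, 0.55) = 0.55
  A1 ∧ A3 = min(a, b) on (0.54, 0.55) = 0.54
  (A2 ∧ A3) ∧ (A1 ∧ A3) = min(a, b) on (0.55, 0.54) = 0.54
  ¬((A2 ∧ A3) ∧ (A1 ∧ A3)) = 1 − 0.54 = 0.46
  → value = 0.4600
Under bounded:
  A2 ∧ A3 = max(0, a+b−1) on (0.57, 0.55) = 0.12
  A1 ∧ A3 = max(0, a+b−1) on (0.54, 0.55) = 0.09
  (A2 ∧ A3) ∧ (A1 ∧ A3) = max(0, a+b−1) on (0.12, 0.09) = 0.00
  ¬((A2 ∧ A3) ∧ (A1 ∧ A3)) = 1 − 0.00 = 1.00
  → value = 1.0000
|0.4600 − 1.0000| = 0.540

0.540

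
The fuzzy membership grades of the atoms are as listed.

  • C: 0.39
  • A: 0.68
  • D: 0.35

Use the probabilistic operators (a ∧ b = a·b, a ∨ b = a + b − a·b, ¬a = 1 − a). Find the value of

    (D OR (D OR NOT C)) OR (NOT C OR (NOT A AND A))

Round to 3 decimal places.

NOT C = 1 − 0.3900 = 0.6100
D OR NOT C = a + b − a·b on (0.3500, 0.6100) = 0.7465
D OR (D OR NOT C) = a + b − a·b on (0.3500, 0.7465) = 0.8352
NOT C = 1 − 0.3900 = 0.6100
NOT A = 1 − 0.6800 = 0.3200
NOT A AND A = a·b on (0.3200, 0.6800) = 0.2176
NOT C OR (NOT A AND A) = a + b − a·b on (0.6100, 0.2176) = 0.6949
(D OR (D OR NOT C)) OR (NOT C OR (NOT A AND A)) = a + b − a·b on (0.8352, 0.6949) = 0.9497

0.950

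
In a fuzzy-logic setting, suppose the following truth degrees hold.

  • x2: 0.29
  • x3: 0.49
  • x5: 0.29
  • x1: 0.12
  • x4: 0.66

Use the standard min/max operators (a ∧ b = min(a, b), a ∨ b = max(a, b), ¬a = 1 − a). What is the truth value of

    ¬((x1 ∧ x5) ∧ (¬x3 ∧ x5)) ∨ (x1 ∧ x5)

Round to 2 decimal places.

0.88

x1 ∧ x5 = min(a, b) on (0.12, 0.29) = 0.12
¬x3 = 1 − 0.49 = 0.51
¬x3 ∧ x5 = min(a, b) on (0.51, 0.29) = 0.29
(x1 ∧ x5) ∧ (¬x3 ∧ x5) = min(a, b) on (0.12, 0.29) = 0.12
¬((x1 ∧ x5) ∧ (¬x3 ∧ x5)) = 1 − 0.12 = 0.88
x1 ∧ x5 = min(a, b) on (0.12, 0.29) = 0.12
¬((x1 ∧ x5) ∧ (¬x3 ∧ x5)) ∨ (x1 ∧ x5) = max(a, b) on (0.88, 0.12) = 0.88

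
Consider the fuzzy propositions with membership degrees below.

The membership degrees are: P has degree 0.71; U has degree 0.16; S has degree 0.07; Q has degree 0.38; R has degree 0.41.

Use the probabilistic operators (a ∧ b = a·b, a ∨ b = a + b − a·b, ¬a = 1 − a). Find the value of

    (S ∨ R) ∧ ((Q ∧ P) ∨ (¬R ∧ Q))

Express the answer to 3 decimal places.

0.196

S ∨ R = a + b − a·b on (0.0700, 0.4100) = 0.4513
Q ∧ P = a·b on (0.3800, 0.7100) = 0.2698
¬R = 1 − 0.4100 = 0.5900
¬R ∧ Q = a·b on (0.5900, 0.3800) = 0.2242
(Q ∧ P) ∨ (¬R ∧ Q) = a + b − a·b on (0.2698, 0.2242) = 0.4335
(S ∨ R) ∧ ((Q ∧ P) ∨ (¬R ∧ Q)) = a·b on (0.4513, 0.4335) = 0.1956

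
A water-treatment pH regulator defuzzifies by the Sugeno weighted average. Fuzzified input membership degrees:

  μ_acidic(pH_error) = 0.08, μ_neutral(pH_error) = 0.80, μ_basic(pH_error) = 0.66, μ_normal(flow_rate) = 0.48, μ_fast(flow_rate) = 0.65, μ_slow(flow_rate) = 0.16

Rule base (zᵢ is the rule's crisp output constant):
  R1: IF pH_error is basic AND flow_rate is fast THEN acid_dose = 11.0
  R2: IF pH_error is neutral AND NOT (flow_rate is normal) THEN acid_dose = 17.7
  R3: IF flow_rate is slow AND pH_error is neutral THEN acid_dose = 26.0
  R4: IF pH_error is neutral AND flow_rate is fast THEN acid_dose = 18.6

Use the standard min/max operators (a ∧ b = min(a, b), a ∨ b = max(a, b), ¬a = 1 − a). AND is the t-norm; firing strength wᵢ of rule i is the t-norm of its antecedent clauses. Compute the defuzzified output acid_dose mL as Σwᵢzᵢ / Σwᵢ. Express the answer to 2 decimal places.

R1 (z=11.0): basic=0.66, fast=0.65; AND[min(a, b)] → w = 0.65
R2 (z=17.7): neutral=0.80, ¬normal=1−0.48=0.52; AND[min(a, b)] → w = 0.52
R3 (z=26.0): slow=0.16, neutral=0.80; AND[min(a, b)] → w = 0.16
R4 (z=18.6): neutral=0.80, fast=0.65; AND[min(a, b)] → w = 0.65
Weighted average = (0.65·11.0 + 0.52·17.7 + 0.16·26.0 + 0.65·18.6) / (0.65 + 0.52 + 0.16 + 0.65)
  = 32.6040 / 1.9800 = 16.47

16.47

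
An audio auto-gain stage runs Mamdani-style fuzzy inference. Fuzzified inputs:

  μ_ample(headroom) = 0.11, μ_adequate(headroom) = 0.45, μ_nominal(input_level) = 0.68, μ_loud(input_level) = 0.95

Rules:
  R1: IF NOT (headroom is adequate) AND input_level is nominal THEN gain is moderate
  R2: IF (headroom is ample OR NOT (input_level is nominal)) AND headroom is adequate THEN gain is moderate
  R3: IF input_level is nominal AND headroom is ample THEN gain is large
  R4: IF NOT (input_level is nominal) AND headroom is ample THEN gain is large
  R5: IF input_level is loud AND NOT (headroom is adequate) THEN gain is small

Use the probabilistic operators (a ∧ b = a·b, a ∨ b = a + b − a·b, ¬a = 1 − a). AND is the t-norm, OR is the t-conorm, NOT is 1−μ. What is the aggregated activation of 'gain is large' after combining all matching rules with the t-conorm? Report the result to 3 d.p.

R1: ¬adequate=1−0.45=0.55, nominal=0.68; AND[a·b] → w = 0.3740
R2: (ample=0.11 OR ¬nominal=1−0.68=0.32) = 0.3948; AND[a·b] with adequate=0.45 → w = 0.1777
R3: nominal=0.68, ample=0.11; AND[a·b] → w = 0.0748
R4: ¬nominal=1−0.68=0.32, ample=0.11; AND[a·b] → w = 0.0352
R5: loud=0.95, ¬adequate=1−0.45=0.55; AND[a·b] → w = 0.5225
Rules with consequent 'large': {R3, R4} → strengths 0.0748, 0.0352
Aggregate via t-conorm [a + b − a·b]: 0.1074

0.107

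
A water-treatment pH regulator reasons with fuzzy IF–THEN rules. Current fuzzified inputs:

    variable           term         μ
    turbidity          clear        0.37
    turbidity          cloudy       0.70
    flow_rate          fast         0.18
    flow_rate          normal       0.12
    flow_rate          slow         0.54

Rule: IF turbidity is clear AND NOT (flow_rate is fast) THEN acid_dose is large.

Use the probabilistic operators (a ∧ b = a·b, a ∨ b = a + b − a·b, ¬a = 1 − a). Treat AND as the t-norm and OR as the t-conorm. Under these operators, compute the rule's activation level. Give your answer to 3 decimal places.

0.303

firing strength: clear=0.37, ¬fast=1−0.18=0.82; AND[a·b] → w = 0.3034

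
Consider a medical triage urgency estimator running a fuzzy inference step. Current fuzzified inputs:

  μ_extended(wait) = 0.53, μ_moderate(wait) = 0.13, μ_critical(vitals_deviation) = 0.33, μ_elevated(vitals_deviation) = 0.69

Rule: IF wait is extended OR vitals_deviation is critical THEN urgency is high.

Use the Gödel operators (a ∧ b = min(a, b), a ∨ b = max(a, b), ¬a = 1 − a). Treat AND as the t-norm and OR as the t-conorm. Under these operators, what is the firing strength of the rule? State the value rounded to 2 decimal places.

firing strength: extended=0.53, critical=0.33; OR[max(a, b)] → w = 0.53

0.53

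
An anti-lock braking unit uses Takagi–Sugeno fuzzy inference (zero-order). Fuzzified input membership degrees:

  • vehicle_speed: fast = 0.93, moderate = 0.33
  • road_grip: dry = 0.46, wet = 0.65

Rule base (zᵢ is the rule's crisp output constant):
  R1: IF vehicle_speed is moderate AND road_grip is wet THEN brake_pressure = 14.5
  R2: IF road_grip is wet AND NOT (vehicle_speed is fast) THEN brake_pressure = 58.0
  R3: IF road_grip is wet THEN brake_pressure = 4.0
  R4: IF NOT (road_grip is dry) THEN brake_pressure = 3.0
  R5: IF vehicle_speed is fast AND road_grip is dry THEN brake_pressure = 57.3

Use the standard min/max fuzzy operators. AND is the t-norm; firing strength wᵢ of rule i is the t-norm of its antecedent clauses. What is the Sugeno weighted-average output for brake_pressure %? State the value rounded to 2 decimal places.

R1 (z=14.5): moderate=0.33, wet=0.65; AND[min(a, b)] → w = 0.33
R2 (z=58.0): wet=0.65, ¬fast=1−0.93=0.07; AND[min(a, b)] → w = 0.07
R3 (z=4.0): wet=0.65 → w = 0.65
R4 (z=3.0): ¬dry=1−0.46=0.54 → w = 0.54
R5 (z=57.3): fast=0.93, dry=0.46; AND[min(a, b)] → w = 0.46
Weighted average = (0.33·14.5 + 0.07·58.0 + 0.65·4.0 + 0.54·3.0 + 0.46·57.3) / (0.33 + 0.07 + 0.65 + 0.54 + 0.46)
  = 39.4230 / 2.0500 = 19.23

19.23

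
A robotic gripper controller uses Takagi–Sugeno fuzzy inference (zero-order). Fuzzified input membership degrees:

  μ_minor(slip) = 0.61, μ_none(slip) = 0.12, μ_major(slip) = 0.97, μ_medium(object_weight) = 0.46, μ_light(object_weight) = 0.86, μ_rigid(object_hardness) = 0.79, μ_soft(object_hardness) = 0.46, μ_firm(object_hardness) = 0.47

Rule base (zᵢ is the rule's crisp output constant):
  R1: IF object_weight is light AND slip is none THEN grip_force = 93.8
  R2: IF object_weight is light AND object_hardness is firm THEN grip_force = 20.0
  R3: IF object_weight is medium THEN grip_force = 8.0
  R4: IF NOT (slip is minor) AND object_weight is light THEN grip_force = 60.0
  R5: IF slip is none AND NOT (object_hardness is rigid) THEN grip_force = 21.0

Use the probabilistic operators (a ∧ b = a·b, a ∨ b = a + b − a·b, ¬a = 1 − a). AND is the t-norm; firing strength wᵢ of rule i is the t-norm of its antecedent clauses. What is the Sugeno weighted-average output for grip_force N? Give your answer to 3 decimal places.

R1 (z=93.8): light=0.86, none=0.12; AND[a·b] → w = 0.1032
R2 (z=20.0): light=0.86, firm=0.47; AND[a·b] → w = 0.4042
R3 (z=8.0): medium=0.46 → w = 0.4600
R4 (z=60.0): ¬minor=1−0.61=0.39, light=0.86; AND[a·b] → w = 0.3354
R5 (z=21.0): none=0.12, ¬rigid=1−0.79=0.21; AND[a·b] → w = 0.0252
Weighted average = (0.1032·93.8 + 0.4042·20.0 + 0.4600·8.0 + 0.3354·60.0 + 0.0252·21.0) / (0.1032 + 0.4042 + 0.4600 + 0.3354 + 0.0252)
  = 42.0974 / 1.3280 = 31.700

31.700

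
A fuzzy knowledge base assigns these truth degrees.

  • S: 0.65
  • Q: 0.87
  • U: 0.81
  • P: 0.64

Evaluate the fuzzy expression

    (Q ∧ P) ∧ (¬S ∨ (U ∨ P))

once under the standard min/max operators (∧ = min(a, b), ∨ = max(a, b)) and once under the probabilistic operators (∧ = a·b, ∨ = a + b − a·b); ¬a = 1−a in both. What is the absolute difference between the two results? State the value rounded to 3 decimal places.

Under standard min/max:
  Q ∧ P = min(a, b) on (0.87, 0.64) = 0.64
  ¬S = 1 − 0.65 = 0.35
  U ∨ P = max(a, b) on (0.81, 0.64) = 0.81
  ¬S ∨ (U ∨ P) = max(a, b) on (0.35, 0.81) = 0.81
  (Q ∧ P) ∧ (¬S ∨ (U ∨ P)) = min(a, b) on (0.64, 0.81) = 0.64
  → value = 0.6400
Under probabilistic:
  Q ∧ P = a·b on (0.8700, 0.6400) = 0.5568
  ¬S = 1 − 0.6500 = 0.3500
  U ∨ P = a + b − a·b on (0.8100, 0.6400) = 0.9316
  ¬S ∨ (U ∨ P) = a + b − a·b on (0.3500, 0.9316) = 0.9555
  (Q ∧ P) ∧ (¬S ∨ (U ∨ P)) = a·b on (0.5568, 0.9555) = 0.5320
  → value = 0.5320
|0.6400 − 0.5320| = 0.108

0.108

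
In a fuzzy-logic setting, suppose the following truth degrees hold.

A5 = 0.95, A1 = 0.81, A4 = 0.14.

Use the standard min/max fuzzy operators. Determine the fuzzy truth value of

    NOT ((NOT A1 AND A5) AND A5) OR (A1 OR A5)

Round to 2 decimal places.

0.95

NOT A1 = 1 − 0.81 = 0.19
NOT A1 AND A5 = min(a, b) on (0.19, 0.95) = 0.19
(NOT A1 AND A5) AND A5 = min(a, b) on (0.19, 0.95) = 0.19
NOT ((NOT A1 AND A5) AND A5) = 1 − 0.19 = 0.81
A1 OR A5 = max(a, b) on (0.81, 0.95) = 0.95
NOT ((NOT A1 AND A5) AND A5) OR (A1 OR A5) = max(a, b) on (0.81, 0.95) = 0.95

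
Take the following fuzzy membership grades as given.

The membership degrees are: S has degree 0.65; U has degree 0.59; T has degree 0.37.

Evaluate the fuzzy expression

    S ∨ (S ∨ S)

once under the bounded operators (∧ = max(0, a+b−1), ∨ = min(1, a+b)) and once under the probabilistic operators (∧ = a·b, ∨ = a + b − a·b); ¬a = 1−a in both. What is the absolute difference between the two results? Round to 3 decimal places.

Under bounded:
  S ∨ S = min(1, a+b) on (0.65, 0.65) = 1.00
  S ∨ (S ∨ S) = min(1, a+b) on (0.65, 1.00) = 1.00
  → value = 1.0000
Under probabilistic:
  S ∨ S = a + b − a·b on (0.6500, 0.6500) = 0.8775
  S ∨ (S ∨ S) = a + b − a·b on (0.6500, 0.8775) = 0.9571
  → value = 0.9571
|1.0000 − 0.9571| = 0.043

0.043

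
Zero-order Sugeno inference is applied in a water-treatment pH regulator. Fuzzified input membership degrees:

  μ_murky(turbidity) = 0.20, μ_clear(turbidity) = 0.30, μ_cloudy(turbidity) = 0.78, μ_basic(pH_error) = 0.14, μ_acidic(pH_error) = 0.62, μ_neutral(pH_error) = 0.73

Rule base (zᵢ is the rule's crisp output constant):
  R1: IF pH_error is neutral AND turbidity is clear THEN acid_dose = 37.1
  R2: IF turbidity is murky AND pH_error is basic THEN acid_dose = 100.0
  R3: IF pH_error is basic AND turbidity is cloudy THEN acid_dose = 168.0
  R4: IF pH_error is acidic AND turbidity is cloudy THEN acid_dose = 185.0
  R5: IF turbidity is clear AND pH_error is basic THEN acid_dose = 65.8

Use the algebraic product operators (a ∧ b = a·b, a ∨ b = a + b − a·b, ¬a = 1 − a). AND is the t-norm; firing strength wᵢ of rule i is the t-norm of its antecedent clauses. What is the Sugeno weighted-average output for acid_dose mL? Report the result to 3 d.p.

137.786

R1 (z=37.1): neutral=0.73, clear=0.30; AND[a·b] → w = 0.2190
R2 (z=100.0): murky=0.20, basic=0.14; AND[a·b] → w = 0.0280
R3 (z=168.0): basic=0.14, cloudy=0.78; AND[a·b] → w = 0.1092
R4 (z=185.0): acidic=0.62, cloudy=0.78; AND[a·b] → w = 0.4836
R5 (z=65.8): clear=0.30, basic=0.14; AND[a·b] → w = 0.0420
Weighted average = (0.2190·37.1 + 0.0280·100.0 + 0.1092·168.0 + 0.4836·185.0 + 0.0420·65.8) / (0.2190 + 0.0280 + 0.1092 + 0.4836 + 0.0420)
  = 121.5001 / 0.8818 = 137.786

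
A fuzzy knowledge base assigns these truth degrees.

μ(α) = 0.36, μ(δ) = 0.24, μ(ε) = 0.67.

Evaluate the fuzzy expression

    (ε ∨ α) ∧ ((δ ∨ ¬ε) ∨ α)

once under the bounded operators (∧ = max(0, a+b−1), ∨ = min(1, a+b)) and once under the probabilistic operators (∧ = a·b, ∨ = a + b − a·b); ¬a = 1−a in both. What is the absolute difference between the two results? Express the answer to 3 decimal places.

0.398

Under bounded:
  ε ∨ α = min(1, a+b) on (0.67, 0.36) = 1.00
  ¬ε = 1 − 0.67 = 0.33
  δ ∨ ¬ε = min(1, a+b) on (0.24, 0.33) = 0.57
  (δ ∨ ¬ε) ∨ α = min(1, a+b) on (0.57, 0.36) = 0.93
  (ε ∨ α) ∧ ((δ ∨ ¬ε) ∨ α) = max(0, a+b−1) on (1.00, 0.93) = 0.93
  → value = 0.9300
Under probabilistic:
  ε ∨ α = a + b − a·b on (0.6700, 0.3600) = 0.7888
  ¬ε = 1 − 0.6700 = 0.3300
  δ ∨ ¬ε = a + b − a·b on (0.2400, 0.3300) = 0.4908
  (δ ∨ ¬ε) ∨ α = a + b − a·b on (0.4908, 0.3600) = 0.6741
  (ε ∨ α) ∧ ((δ ∨ ¬ε) ∨ α) = a·b on (0.7888, 0.6741) = 0.5317
  → value = 0.5317
|0.9300 − 0.5317| = 0.398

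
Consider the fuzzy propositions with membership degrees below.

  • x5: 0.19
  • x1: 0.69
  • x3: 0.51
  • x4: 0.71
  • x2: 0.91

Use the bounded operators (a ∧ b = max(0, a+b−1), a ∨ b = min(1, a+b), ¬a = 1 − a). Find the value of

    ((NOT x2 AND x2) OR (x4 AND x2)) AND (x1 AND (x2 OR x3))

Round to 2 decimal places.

NOT x2 = 1 − 0.91 = 0.09
NOT x2 AND x2 = max(0, a+b−1) on (0.09, 0.91) = 0.00
x4 AND x2 = max(0, a+b−1) on (0.71, 0.91) = 0.62
(NOT x2 AND x2) OR (x4 AND x2) = min(1, a+b) on (0.00, 0.62) = 0.62
x2 OR x3 = min(1, a+b) on (0.91, 0.51) = 1.00
x1 AND (x2 OR x3) = max(0, a+b−1) on (0.69, 1.00) = 0.69
((NOT x2 AND x2) OR (x4 AND x2)) AND (x1 AND (x2 OR x3)) = max(0, a+b−1) on (0.62, 0.69) = 0.31

0.31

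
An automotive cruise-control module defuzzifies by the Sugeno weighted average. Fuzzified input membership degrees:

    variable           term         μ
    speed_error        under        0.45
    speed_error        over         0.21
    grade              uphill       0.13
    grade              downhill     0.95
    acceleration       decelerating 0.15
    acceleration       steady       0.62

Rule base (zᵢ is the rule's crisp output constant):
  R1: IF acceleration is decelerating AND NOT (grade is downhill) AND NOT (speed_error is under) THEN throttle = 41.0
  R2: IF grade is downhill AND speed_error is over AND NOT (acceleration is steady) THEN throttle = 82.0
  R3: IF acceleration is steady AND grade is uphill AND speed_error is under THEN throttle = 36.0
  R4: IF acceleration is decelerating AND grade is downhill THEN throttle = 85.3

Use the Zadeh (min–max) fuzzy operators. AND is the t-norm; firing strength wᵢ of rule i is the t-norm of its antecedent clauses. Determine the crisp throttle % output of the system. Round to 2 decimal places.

68.05

R1 (z=41.0): decelerating=0.15, ¬downhill=1−0.95=0.05, ¬under=1−0.45=0.55; AND[min(a, b)] → w = 0.05
R2 (z=82.0): downhill=0.95, over=0.21, ¬steady=1−0.62=0.38; AND[min(a, b)] → w = 0.21
R3 (z=36.0): steady=0.62, uphill=0.13, under=0.45; AND[min(a, b)] → w = 0.13
R4 (z=85.3): decelerating=0.15, downhill=0.95; AND[min(a, b)] → w = 0.15
Weighted average = (0.05·41.0 + 0.21·82.0 + 0.13·36.0 + 0.15·85.3) / (0.05 + 0.21 + 0.13 + 0.15)
  = 36.7450 / 0.5400 = 68.05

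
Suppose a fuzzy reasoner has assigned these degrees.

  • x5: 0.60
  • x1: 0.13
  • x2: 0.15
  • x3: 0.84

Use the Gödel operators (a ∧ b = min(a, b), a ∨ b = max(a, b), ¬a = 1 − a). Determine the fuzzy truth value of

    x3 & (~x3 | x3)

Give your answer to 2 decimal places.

0.84

~x3 = 1 − 0.84 = 0.16
~x3 | x3 = max(a, b) on (0.16, 0.84) = 0.84
x3 & (~x3 | x3) = min(a, b) on (0.84, 0.84) = 0.84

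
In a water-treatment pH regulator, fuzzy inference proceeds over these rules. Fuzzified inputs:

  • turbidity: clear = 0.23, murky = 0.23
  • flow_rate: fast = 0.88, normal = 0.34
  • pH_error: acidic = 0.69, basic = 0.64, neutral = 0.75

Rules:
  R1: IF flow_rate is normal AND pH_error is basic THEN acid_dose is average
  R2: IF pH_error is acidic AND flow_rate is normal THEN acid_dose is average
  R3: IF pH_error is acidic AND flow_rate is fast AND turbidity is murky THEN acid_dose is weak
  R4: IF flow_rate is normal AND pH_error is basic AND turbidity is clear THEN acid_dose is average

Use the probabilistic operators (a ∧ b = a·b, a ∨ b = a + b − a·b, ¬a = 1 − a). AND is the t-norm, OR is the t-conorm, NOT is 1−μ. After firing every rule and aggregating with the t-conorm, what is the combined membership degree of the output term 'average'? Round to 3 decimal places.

R1: normal=0.34, basic=0.64; AND[a·b] → w = 0.2176
R2: acidic=0.69, normal=0.34; AND[a·b] → w = 0.2346
R3: acidic=0.69, fast=0.88, murky=0.23; AND[a·b] → w = 0.1397
R4: normal=0.34, basic=0.64, clear=0.23; AND[a·b] → w = 0.0500
Rules with consequent 'average': {R1, R2, R4} → strengths 0.2176, 0.2346, 0.0500
Aggregate via t-conorm [a + b − a·b]: 0.4311

0.431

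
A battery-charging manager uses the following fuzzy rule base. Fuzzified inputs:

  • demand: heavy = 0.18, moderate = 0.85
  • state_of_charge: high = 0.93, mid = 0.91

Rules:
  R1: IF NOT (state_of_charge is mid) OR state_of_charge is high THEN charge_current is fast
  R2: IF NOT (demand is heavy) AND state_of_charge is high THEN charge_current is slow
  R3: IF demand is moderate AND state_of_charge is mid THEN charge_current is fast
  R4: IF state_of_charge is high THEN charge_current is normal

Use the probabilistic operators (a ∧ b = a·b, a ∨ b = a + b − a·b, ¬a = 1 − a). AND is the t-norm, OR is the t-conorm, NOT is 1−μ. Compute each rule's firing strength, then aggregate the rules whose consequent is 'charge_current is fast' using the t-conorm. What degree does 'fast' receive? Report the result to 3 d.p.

0.986

R1: ¬mid=1−0.91=0.09, high=0.93; OR[a + b − a·b] → w = 0.9363
R2: ¬heavy=1−0.18=0.82, high=0.93; AND[a·b] → w = 0.7626
R3: moderate=0.85, mid=0.91; AND[a·b] → w = 0.7735
R4: high=0.93 → w = 0.9300
Rules with consequent 'fast': {R1, R3} → strengths 0.9363, 0.7735
Aggregate via t-conorm [a + b − a·b]: 0.9856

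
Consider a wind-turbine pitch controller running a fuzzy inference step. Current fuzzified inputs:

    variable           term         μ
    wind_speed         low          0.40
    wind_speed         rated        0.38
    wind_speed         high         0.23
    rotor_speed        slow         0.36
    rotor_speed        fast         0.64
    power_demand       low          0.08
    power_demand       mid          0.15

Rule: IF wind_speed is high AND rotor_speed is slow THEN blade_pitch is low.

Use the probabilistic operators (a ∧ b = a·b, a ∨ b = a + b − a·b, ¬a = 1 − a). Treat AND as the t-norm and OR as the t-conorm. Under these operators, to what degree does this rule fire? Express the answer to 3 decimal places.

firing strength: high=0.23, slow=0.36; AND[a·b] → w = 0.0828

0.083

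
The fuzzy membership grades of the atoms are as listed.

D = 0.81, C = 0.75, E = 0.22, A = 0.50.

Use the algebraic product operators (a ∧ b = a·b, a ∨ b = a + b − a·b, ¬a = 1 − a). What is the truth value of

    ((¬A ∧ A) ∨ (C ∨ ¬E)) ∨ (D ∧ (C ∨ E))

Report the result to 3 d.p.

0.986

¬A = 1 − 0.5000 = 0.5000
¬A ∧ A = a·b on (0.5000, 0.5000) = 0.2500
¬E = 1 − 0.2200 = 0.7800
C ∨ ¬E = a + b − a·b on (0.7500, 0.7800) = 0.9450
(¬A ∧ A) ∨ (C ∨ ¬E) = a + b − a·b on (0.2500, 0.9450) = 0.9587
C ∨ E = a + b − a·b on (0.7500, 0.2200) = 0.8050
D ∧ (C ∨ E) = a·b on (0.8100, 0.8050) = 0.6521
((¬A ∧ A) ∨ (C ∨ ¬E)) ∨ (D ∧ (C ∨ E)) = a + b − a·b on (0.9587, 0.6521) = 0.9856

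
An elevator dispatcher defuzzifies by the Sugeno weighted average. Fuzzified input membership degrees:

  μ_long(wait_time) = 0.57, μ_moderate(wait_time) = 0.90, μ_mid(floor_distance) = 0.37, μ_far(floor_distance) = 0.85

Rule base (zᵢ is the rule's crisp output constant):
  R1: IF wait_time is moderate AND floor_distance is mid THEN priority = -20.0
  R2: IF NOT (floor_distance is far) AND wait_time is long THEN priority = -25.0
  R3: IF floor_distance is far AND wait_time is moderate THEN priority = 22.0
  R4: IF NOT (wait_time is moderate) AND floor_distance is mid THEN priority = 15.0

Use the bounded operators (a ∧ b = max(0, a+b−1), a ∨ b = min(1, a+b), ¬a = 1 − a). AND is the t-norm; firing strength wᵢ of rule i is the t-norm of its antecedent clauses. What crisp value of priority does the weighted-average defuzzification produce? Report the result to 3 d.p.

10.882

R1 (z=-20.0): moderate=0.90, mid=0.37; AND[max(0, a+b−1)] → w = 0.27
R2 (z=-25.0): ¬far=1−0.85=0.15, long=0.57; AND[max(0, a+b−1)] → w = 0.00
R3 (z=22.0): far=0.85, moderate=0.90; AND[max(0, a+b−1)] → w = 0.75
R4 (z=15.0): ¬moderate=1−0.90=0.10, mid=0.37; AND[max(0, a+b−1)] → w = 0.00
Weighted average = (0.27·-20.0 + 0.00·-25.0 + 0.75·22.0 + 0.00·15.0) / (0.27 + 0.00 + 0.75 + 0.00)
  = 11.1000 / 1.0200 = 10.882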